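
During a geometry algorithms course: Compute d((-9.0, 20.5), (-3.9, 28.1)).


dx=5.1, dy=7.6
d^2 = 5.1^2 + 7.6^2 = 83.77
d = sqrt(83.77) = 9.1526

9.1526


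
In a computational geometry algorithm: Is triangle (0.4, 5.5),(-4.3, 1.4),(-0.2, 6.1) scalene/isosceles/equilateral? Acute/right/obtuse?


Side lengths squared: AB^2=38.9, BC^2=38.9, CA^2=0.72
Sorted: [0.72, 38.9, 38.9]
By sides: Isosceles, By angles: Acute

Isosceles, Acute


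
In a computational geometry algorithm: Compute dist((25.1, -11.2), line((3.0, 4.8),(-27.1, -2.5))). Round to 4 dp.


|cross product| = 642.93
|line direction| = sqrt(959.3) = 30.9726
Distance = 642.93/sqrt(959.3) = 20.758

20.758


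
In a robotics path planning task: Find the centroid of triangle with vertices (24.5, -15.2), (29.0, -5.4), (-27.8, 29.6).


Centroid = ((x_A+x_B+x_C)/3, (y_A+y_B+y_C)/3)
= ((24.5+29+(-27.8))/3, ((-15.2)+(-5.4)+29.6)/3)
= (8.5667, 3)

(8.5667, 3)


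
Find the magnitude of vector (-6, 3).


|u| = sqrt((-6)^2 + 3^2) = sqrt(45) = 6.7082

6.7082


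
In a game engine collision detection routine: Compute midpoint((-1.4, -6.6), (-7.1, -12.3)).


M = (((-1.4)+(-7.1))/2, ((-6.6)+(-12.3))/2)
= (-4.25, -9.45)

(-4.25, -9.45)


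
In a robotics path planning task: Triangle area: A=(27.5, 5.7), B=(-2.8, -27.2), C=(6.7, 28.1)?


Area = |x_A(y_B-y_C) + x_B(y_C-y_A) + x_C(y_A-y_B)|/2
= |(-1520.75) + (-62.72) + 220.43|/2
= 1363.04/2 = 681.52

681.52


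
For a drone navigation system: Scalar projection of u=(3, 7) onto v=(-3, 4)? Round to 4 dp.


u.v = 19, |v| = sqrt(25) = 5
Scalar projection = u.v / |v| = 19 / sqrt(25) = 3.8

3.8


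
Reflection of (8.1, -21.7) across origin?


Reflection over origin: (x,y) -> (-x,-y)
(8.1, -21.7) -> (-8.1, 21.7)

(-8.1, 21.7)


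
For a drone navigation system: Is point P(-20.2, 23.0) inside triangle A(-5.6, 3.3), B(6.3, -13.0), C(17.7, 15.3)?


Cross products: AB x AP = -3.55, BC x BP = 1160.35, CA x CP = -634.21
All same sign? no

No, outside


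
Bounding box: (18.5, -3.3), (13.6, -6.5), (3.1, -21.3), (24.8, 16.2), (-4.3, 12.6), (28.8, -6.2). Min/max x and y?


x range: [-4.3, 28.8]
y range: [-21.3, 16.2]
Bounding box: (-4.3,-21.3) to (28.8,16.2)

(-4.3,-21.3) to (28.8,16.2)


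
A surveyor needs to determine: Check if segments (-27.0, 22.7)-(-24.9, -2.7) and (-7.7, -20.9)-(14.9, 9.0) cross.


Cross products: d1=1562.43, d2=925.6, d3=398.66, d4=1035.49
d1*d2 < 0 and d3*d4 < 0? no

No, they don't intersect


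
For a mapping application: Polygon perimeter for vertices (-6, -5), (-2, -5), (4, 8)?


Sides: (-6, -5)->(-2, -5): sqrt(16) = 4, (-2, -5)->(4, 8): sqrt(205) = 14.317821, (4, 8)->(-6, -5): sqrt(269) = 16.401219
Sum = 34.71904
Perimeter = 34.719

34.719


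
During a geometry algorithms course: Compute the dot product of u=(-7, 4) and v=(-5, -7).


u . v = u_x*v_x + u_y*v_y = (-7)*(-5) + 4*(-7)
= 35 + (-28) = 7

7


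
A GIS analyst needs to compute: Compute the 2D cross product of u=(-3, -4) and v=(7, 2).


u x v = u_x*v_y - u_y*v_x = (-3)*2 - (-4)*7
= (-6) - (-28) = 22

22


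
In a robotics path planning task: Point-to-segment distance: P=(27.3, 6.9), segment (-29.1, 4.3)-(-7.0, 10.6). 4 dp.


Project P onto AB: t = 1 (clamped to [0,1])
Closest point on segment: (-7, 10.6)
Distance: 34.499

34.499


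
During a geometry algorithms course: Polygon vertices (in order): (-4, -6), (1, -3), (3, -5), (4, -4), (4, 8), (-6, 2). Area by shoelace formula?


Shoelace sum: ((-4)*(-3) - 1*(-6)) + (1*(-5) - 3*(-3)) + (3*(-4) - 4*(-5)) + (4*8 - 4*(-4)) + (4*2 - (-6)*8) + ((-6)*(-6) - (-4)*2)
= 178
Area = |178|/2 = 89

89


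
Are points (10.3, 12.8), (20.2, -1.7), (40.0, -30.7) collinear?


Cross product: (20.2-10.3)*((-30.7)-12.8) - ((-1.7)-12.8)*(40-10.3)
= 0

Yes, collinear


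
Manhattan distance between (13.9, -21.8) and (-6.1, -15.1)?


|13.9-(-6.1)| + |(-21.8)-(-15.1)| = 20 + 6.7 = 26.7

26.7


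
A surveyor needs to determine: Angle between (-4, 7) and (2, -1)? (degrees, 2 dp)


u.v = -15, |u| = sqrt(65) = 8.0623, |v| = sqrt(5) = 2.2361
cos(theta) = u.v/(|u||v|) = -15/sqrt(325) = -0.83205
theta = acos(-0.83205) = 146.31 degrees

146.31 degrees


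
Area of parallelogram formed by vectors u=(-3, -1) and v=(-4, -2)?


|u x v| = |(-3)*(-2) - (-1)*(-4)|
= |6 - 4| = 2

2


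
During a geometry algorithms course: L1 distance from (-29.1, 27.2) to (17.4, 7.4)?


|(-29.1)-17.4| + |27.2-7.4| = 46.5 + 19.8 = 66.3

66.3


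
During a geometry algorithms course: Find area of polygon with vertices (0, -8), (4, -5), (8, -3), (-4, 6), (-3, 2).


Shoelace sum: (0*(-5) - 4*(-8)) + (4*(-3) - 8*(-5)) + (8*6 - (-4)*(-3)) + ((-4)*2 - (-3)*6) + ((-3)*(-8) - 0*2)
= 130
Area = |130|/2 = 65

65


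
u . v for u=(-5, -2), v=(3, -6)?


u . v = u_x*v_x + u_y*v_y = (-5)*3 + (-2)*(-6)
= (-15) + 12 = -3

-3


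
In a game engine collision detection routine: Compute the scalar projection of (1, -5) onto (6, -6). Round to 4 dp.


u.v = 36, |v| = sqrt(72) = 8.4853
Scalar projection = u.v / |v| = 36 / sqrt(72) = 4.2426

4.2426


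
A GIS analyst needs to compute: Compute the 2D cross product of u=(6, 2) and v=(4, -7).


u x v = u_x*v_y - u_y*v_x = 6*(-7) - 2*4
= (-42) - 8 = -50

-50


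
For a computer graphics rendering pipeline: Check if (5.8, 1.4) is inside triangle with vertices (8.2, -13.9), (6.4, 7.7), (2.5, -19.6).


Cross products: AB x AP = 24.3, BC x BP = 8.19, CA x CP = 100.89
All same sign? yes

Yes, inside


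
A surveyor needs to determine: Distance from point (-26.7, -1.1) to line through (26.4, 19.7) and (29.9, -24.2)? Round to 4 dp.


|cross product| = 2403.89
|line direction| = sqrt(1939.46) = 44.0393
Distance = 2403.89/sqrt(1939.46) = 54.5851

54.5851


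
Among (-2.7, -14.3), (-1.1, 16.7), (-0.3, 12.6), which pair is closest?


d(P0,P1) = 31.0413, d(P0,P2) = 27.0069, d(P1,P2) = 4.1773
Closest: P1 and P2

Closest pair: (-1.1, 16.7) and (-0.3, 12.6), distance = 4.1773


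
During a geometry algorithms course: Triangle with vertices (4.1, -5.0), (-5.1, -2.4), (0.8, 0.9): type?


Side lengths squared: AB^2=91.4, BC^2=45.7, CA^2=45.7
Sorted: [45.7, 45.7, 91.4]
By sides: Isosceles, By angles: Right

Isosceles, Right


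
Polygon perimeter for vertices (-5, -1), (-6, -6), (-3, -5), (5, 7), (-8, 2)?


Sides: (-5, -1)->(-6, -6): sqrt(26) = 5.09902, (-6, -6)->(-3, -5): sqrt(10) = 3.162278, (-3, -5)->(5, 7): sqrt(208) = 14.422205, (5, 7)->(-8, 2): sqrt(194) = 13.928388, (-8, 2)->(-5, -1): sqrt(18) = 4.242641
Sum = 40.854532
Perimeter = 40.8545

40.8545


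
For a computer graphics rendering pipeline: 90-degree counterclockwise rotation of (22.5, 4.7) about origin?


90° CCW: (x,y) -> (-y, x)
(22.5,4.7) -> (-4.7, 22.5)

(-4.7, 22.5)


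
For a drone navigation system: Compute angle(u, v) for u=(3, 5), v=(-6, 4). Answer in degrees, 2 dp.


u.v = 2, |u| = sqrt(34) = 5.831, |v| = sqrt(52) = 7.2111
cos(theta) = u.v/(|u||v|) = 2/sqrt(1768) = 0.047565
theta = acos(0.047565) = 87.27 degrees

87.27 degrees


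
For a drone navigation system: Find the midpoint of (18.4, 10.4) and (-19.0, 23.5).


M = ((18.4+(-19))/2, (10.4+23.5)/2)
= (-0.3, 16.95)

(-0.3, 16.95)


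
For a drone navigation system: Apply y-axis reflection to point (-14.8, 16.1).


Reflection over y-axis: (x,y) -> (-x,y)
(-14.8, 16.1) -> (14.8, 16.1)

(14.8, 16.1)


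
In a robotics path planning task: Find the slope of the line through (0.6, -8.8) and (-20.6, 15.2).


slope = (y2-y1)/(x2-x1) = (15.2-(-8.8))/((-20.6)-0.6) = 24/(-21.2) = -1.1321

-1.1321


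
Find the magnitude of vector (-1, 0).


|u| = sqrt((-1)^2 + 0^2) = sqrt(1) = 1

1


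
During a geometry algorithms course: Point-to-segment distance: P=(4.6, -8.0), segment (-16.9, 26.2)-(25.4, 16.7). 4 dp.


Project P onto AB: t = 0.6567 (clamped to [0,1])
Closest point on segment: (10.8797, 19.9611)
Distance: 28.6576

28.6576


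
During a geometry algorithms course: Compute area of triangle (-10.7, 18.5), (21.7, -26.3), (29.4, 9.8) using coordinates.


Area = |x_A(y_B-y_C) + x_B(y_C-y_A) + x_C(y_A-y_B)|/2
= |386.27 + (-188.79) + 1317.12|/2
= 1514.6/2 = 757.3

757.3


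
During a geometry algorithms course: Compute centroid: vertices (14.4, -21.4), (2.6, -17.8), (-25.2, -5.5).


Centroid = ((x_A+x_B+x_C)/3, (y_A+y_B+y_C)/3)
= ((14.4+2.6+(-25.2))/3, ((-21.4)+(-17.8)+(-5.5))/3)
= (-2.7333, -14.9)

(-2.7333, -14.9)


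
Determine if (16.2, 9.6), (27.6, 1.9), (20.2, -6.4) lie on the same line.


Cross product: (27.6-16.2)*((-6.4)-9.6) - (1.9-9.6)*(20.2-16.2)
= -151.6

No, not collinear


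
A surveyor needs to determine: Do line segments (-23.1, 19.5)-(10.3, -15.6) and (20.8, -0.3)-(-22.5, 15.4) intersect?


Cross products: d1=-168.11, d2=827.34, d3=879.57, d4=-115.88
d1*d2 < 0 and d3*d4 < 0? yes

Yes, they intersect


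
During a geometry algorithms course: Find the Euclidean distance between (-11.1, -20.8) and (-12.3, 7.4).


dx=-1.2, dy=28.2
d^2 = (-1.2)^2 + 28.2^2 = 796.68
d = sqrt(796.68) = 28.2255

28.2255


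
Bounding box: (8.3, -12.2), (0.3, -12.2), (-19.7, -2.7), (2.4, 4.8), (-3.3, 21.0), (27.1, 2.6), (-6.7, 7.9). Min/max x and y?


x range: [-19.7, 27.1]
y range: [-12.2, 21]
Bounding box: (-19.7,-12.2) to (27.1,21)

(-19.7,-12.2) to (27.1,21)


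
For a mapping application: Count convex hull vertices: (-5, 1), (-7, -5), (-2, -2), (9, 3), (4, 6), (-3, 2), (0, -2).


Convex hull vertices (CCW): (-7, -5), (0, -2), (9, 3), (4, 6), (-5, 1)
Count = 5

5


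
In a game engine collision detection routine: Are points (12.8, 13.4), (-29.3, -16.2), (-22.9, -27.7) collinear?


Cross product: ((-29.3)-12.8)*((-27.7)-13.4) - ((-16.2)-13.4)*((-22.9)-12.8)
= 673.59

No, not collinear


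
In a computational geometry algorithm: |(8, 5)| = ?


|u| = sqrt(8^2 + 5^2) = sqrt(89) = 9.434

9.434


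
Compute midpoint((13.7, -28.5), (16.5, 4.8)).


M = ((13.7+16.5)/2, ((-28.5)+4.8)/2)
= (15.1, -11.85)

(15.1, -11.85)


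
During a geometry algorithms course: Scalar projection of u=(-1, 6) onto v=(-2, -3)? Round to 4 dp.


u.v = -16, |v| = sqrt(13) = 3.6056
Scalar projection = u.v / |v| = -16 / sqrt(13) = -4.4376

-4.4376


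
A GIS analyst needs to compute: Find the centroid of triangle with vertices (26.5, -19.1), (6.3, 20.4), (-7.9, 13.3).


Centroid = ((x_A+x_B+x_C)/3, (y_A+y_B+y_C)/3)
= ((26.5+6.3+(-7.9))/3, ((-19.1)+20.4+13.3)/3)
= (8.3, 4.8667)

(8.3, 4.8667)


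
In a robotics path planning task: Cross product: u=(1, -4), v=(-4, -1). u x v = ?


u x v = u_x*v_y - u_y*v_x = 1*(-1) - (-4)*(-4)
= (-1) - 16 = -17

-17


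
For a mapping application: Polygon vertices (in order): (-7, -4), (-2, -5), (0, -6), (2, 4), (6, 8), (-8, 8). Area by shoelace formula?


Shoelace sum: ((-7)*(-5) - (-2)*(-4)) + ((-2)*(-6) - 0*(-5)) + (0*4 - 2*(-6)) + (2*8 - 6*4) + (6*8 - (-8)*8) + ((-8)*(-4) - (-7)*8)
= 243
Area = |243|/2 = 121.5

121.5


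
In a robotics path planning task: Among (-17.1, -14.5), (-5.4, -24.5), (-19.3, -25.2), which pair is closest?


d(P0,P1) = 15.3912, d(P0,P2) = 10.9238, d(P1,P2) = 13.9176
Closest: P0 and P2

Closest pair: (-17.1, -14.5) and (-19.3, -25.2), distance = 10.9238


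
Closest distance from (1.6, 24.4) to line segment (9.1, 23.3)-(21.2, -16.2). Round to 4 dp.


Project P onto AB: t = 0 (clamped to [0,1])
Closest point on segment: (9.1, 23.3)
Distance: 7.5802

7.5802


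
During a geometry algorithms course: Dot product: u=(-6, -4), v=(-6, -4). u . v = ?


u . v = u_x*v_x + u_y*v_y = (-6)*(-6) + (-4)*(-4)
= 36 + 16 = 52

52


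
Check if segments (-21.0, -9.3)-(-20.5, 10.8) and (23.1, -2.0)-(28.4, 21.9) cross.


Cross products: d1=1015.3, d2=1109.88, d3=-882.76, d4=-977.34
d1*d2 < 0 and d3*d4 < 0? no

No, they don't intersect


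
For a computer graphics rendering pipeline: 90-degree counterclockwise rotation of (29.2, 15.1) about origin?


90° CCW: (x,y) -> (-y, x)
(29.2,15.1) -> (-15.1, 29.2)

(-15.1, 29.2)


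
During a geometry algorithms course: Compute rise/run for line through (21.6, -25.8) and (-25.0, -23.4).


slope = (y2-y1)/(x2-x1) = ((-23.4)-(-25.8))/((-25)-21.6) = 2.4/(-46.6) = -0.0515

-0.0515


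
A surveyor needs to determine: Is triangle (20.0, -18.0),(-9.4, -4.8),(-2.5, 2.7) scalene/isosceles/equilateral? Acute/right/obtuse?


Side lengths squared: AB^2=1038.6, BC^2=103.86, CA^2=934.74
Sorted: [103.86, 934.74, 1038.6]
By sides: Scalene, By angles: Right

Scalene, Right


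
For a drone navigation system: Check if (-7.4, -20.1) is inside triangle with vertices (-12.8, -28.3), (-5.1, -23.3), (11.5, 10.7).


Cross products: AB x AP = 36.14, BC x BP = 131.32, CA x CP = 11.34
All same sign? yes

Yes, inside


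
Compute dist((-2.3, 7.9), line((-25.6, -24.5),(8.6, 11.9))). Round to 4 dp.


|cross product| = 259.96
|line direction| = sqrt(2494.6) = 49.946
Distance = 259.96/sqrt(2494.6) = 5.2048

5.2048


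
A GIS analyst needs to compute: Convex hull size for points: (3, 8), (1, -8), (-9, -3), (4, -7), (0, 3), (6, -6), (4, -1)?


Convex hull vertices (CCW): (-9, -3), (1, -8), (4, -7), (6, -6), (3, 8)
Count = 5

5


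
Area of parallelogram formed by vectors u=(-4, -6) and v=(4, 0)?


|u x v| = |(-4)*0 - (-6)*4|
= |0 - (-24)| = 24

24


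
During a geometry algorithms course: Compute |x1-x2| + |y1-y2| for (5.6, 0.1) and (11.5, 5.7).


|5.6-11.5| + |0.1-5.7| = 5.9 + 5.6 = 11.5

11.5


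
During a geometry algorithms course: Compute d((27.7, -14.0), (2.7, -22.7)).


dx=-25, dy=-8.7
d^2 = (-25)^2 + (-8.7)^2 = 700.69
d = sqrt(700.69) = 26.4705

26.4705


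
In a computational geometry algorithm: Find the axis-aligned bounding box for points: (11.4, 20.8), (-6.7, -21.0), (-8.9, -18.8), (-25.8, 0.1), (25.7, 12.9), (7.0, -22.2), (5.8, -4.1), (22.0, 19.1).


x range: [-25.8, 25.7]
y range: [-22.2, 20.8]
Bounding box: (-25.8,-22.2) to (25.7,20.8)

(-25.8,-22.2) to (25.7,20.8)


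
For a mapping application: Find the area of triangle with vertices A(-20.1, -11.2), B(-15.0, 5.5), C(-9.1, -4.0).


Area = |x_A(y_B-y_C) + x_B(y_C-y_A) + x_C(y_A-y_B)|/2
= |(-190.95) + (-108) + 151.97|/2
= 146.98/2 = 73.49

73.49


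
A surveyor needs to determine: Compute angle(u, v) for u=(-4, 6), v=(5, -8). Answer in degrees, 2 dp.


u.v = -68, |u| = sqrt(52) = 7.2111, |v| = sqrt(89) = 9.434
cos(theta) = u.v/(|u||v|) = -68/sqrt(4628) = -0.999568
theta = acos(-0.999568) = 178.32 degrees

178.32 degrees


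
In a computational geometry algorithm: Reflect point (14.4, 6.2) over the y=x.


Reflection over y=x: (x,y) -> (y,x)
(14.4, 6.2) -> (6.2, 14.4)

(6.2, 14.4)


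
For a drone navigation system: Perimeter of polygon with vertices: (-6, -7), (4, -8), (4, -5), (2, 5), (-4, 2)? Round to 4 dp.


Sides: (-6, -7)->(4, -8): sqrt(101) = 10.049876, (4, -8)->(4, -5): sqrt(9) = 3, (4, -5)->(2, 5): sqrt(104) = 10.198039, (2, 5)->(-4, 2): sqrt(45) = 6.708204, (-4, 2)->(-6, -7): sqrt(85) = 9.219544
Sum = 39.175663
Perimeter = 39.1757

39.1757


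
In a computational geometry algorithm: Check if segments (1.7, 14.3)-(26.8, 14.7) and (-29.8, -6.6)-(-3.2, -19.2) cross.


Cross products: d1=952.84, d2=1279.74, d3=-511.99, d4=-838.89
d1*d2 < 0 and d3*d4 < 0? no

No, they don't intersect


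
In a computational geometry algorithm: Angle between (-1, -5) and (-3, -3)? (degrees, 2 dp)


u.v = 18, |u| = sqrt(26) = 5.099, |v| = sqrt(18) = 4.2426
cos(theta) = u.v/(|u||v|) = 18/sqrt(468) = 0.83205
theta = acos(0.83205) = 33.69 degrees

33.69 degrees


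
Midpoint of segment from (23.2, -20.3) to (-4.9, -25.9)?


M = ((23.2+(-4.9))/2, ((-20.3)+(-25.9))/2)
= (9.15, -23.1)

(9.15, -23.1)


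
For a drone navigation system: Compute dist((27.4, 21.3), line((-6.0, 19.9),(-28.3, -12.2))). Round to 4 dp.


|cross product| = 1040.92
|line direction| = sqrt(1527.7) = 39.0858
Distance = 1040.92/sqrt(1527.7) = 26.6317

26.6317


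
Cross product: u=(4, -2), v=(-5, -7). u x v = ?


u x v = u_x*v_y - u_y*v_x = 4*(-7) - (-2)*(-5)
= (-28) - 10 = -38

-38


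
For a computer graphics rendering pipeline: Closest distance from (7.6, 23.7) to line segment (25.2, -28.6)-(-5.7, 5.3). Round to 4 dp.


Project P onto AB: t = 1 (clamped to [0,1])
Closest point on segment: (-5.7, 5.3)
Distance: 22.7035

22.7035


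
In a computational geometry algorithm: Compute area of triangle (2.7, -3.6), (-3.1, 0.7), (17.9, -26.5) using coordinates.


Area = |x_A(y_B-y_C) + x_B(y_C-y_A) + x_C(y_A-y_B)|/2
= |73.44 + 70.99 + (-76.97)|/2
= 67.46/2 = 33.73

33.73


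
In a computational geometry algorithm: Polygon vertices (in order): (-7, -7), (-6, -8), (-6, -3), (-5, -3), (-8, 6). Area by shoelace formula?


Shoelace sum: ((-7)*(-8) - (-6)*(-7)) + ((-6)*(-3) - (-6)*(-8)) + ((-6)*(-3) - (-5)*(-3)) + ((-5)*6 - (-8)*(-3)) + ((-8)*(-7) - (-7)*6)
= 31
Area = |31|/2 = 15.5

15.5


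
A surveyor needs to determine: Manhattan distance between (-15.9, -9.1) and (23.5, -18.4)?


|(-15.9)-23.5| + |(-9.1)-(-18.4)| = 39.4 + 9.3 = 48.7

48.7


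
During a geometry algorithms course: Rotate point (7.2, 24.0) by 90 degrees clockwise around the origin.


90° CW: (x,y) -> (y, -x)
(7.2,24) -> (24, -7.2)

(24, -7.2)


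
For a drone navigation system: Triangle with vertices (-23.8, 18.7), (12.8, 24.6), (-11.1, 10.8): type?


Side lengths squared: AB^2=1374.37, BC^2=761.65, CA^2=223.7
Sorted: [223.7, 761.65, 1374.37]
By sides: Scalene, By angles: Obtuse

Scalene, Obtuse


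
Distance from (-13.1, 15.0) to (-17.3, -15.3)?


dx=-4.2, dy=-30.3
d^2 = (-4.2)^2 + (-30.3)^2 = 935.73
d = sqrt(935.73) = 30.5897

30.5897


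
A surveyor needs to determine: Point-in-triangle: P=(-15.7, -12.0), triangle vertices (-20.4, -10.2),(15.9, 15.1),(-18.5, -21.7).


Cross products: AB x AP = -184.25, BC x BP = -230.64, CA x CP = -50.63
All same sign? yes

Yes, inside


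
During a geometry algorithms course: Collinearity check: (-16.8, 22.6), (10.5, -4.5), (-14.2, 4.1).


Cross product: (10.5-(-16.8))*(4.1-22.6) - ((-4.5)-22.6)*((-14.2)-(-16.8))
= -434.59

No, not collinear


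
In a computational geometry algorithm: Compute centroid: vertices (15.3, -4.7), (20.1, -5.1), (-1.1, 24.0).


Centroid = ((x_A+x_B+x_C)/3, (y_A+y_B+y_C)/3)
= ((15.3+20.1+(-1.1))/3, ((-4.7)+(-5.1)+24)/3)
= (11.4333, 4.7333)

(11.4333, 4.7333)


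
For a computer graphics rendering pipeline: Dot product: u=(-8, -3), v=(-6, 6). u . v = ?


u . v = u_x*v_x + u_y*v_y = (-8)*(-6) + (-3)*6
= 48 + (-18) = 30

30


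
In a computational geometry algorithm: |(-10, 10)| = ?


|u| = sqrt((-10)^2 + 10^2) = sqrt(200) = 14.1421

14.1421


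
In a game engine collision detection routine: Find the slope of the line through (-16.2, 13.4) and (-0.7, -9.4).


slope = (y2-y1)/(x2-x1) = ((-9.4)-13.4)/((-0.7)-(-16.2)) = (-22.8)/15.5 = -1.471

-1.471


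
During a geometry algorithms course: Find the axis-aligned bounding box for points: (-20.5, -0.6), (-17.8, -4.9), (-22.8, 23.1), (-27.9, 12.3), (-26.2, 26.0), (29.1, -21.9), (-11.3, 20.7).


x range: [-27.9, 29.1]
y range: [-21.9, 26]
Bounding box: (-27.9,-21.9) to (29.1,26)

(-27.9,-21.9) to (29.1,26)


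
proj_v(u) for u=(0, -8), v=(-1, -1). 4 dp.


u.v = 8, |v| = sqrt(2) = 1.4142
Scalar projection = u.v / |v| = 8 / sqrt(2) = 5.6569

5.6569


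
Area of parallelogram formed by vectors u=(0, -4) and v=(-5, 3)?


|u x v| = |0*3 - (-4)*(-5)|
= |0 - 20| = 20

20


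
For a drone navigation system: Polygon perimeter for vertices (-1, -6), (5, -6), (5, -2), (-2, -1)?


Sides: (-1, -6)->(5, -6): sqrt(36) = 6, (5, -6)->(5, -2): sqrt(16) = 4, (5, -2)->(-2, -1): sqrt(50) = 7.071068, (-2, -1)->(-1, -6): sqrt(26) = 5.09902
Sum = 22.170088
Perimeter = 22.1701

22.1701


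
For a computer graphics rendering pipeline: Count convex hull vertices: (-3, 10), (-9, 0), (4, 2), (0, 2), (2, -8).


Convex hull vertices (CCW): (-9, 0), (2, -8), (4, 2), (-3, 10)
Count = 4

4


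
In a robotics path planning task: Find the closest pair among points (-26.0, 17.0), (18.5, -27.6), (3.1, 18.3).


d(P0,P1) = 63.0033, d(P0,P2) = 29.129, d(P1,P2) = 48.4146
Closest: P0 and P2

Closest pair: (-26.0, 17.0) and (3.1, 18.3), distance = 29.129


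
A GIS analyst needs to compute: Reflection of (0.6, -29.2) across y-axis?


Reflection over y-axis: (x,y) -> (-x,y)
(0.6, -29.2) -> (-0.6, -29.2)

(-0.6, -29.2)


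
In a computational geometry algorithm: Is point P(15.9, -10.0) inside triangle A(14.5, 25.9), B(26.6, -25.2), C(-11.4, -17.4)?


Cross products: AB x AP = -362.85, BC x BP = -494.14, CA x CP = -990.43
All same sign? yes

Yes, inside


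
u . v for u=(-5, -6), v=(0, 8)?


u . v = u_x*v_x + u_y*v_y = (-5)*0 + (-6)*8
= 0 + (-48) = -48

-48


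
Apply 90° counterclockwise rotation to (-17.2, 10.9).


90° CCW: (x,y) -> (-y, x)
(-17.2,10.9) -> (-10.9, -17.2)

(-10.9, -17.2)


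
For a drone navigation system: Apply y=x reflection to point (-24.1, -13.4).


Reflection over y=x: (x,y) -> (y,x)
(-24.1, -13.4) -> (-13.4, -24.1)

(-13.4, -24.1)


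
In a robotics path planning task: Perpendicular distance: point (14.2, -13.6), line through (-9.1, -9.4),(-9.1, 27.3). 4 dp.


|cross product| = 855.11
|line direction| = sqrt(1346.89) = 36.7
Distance = 855.11/sqrt(1346.89) = 23.3

23.3


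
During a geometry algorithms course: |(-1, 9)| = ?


|u| = sqrt((-1)^2 + 9^2) = sqrt(82) = 9.0554

9.0554


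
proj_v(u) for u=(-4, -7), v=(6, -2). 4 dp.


u.v = -10, |v| = sqrt(40) = 6.3246
Scalar projection = u.v / |v| = -10 / sqrt(40) = -1.5811

-1.5811


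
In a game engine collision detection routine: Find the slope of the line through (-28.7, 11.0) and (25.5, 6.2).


slope = (y2-y1)/(x2-x1) = (6.2-11)/(25.5-(-28.7)) = (-4.8)/54.2 = -0.0886

-0.0886


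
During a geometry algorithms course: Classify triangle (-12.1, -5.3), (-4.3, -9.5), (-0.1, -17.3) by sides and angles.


Side lengths squared: AB^2=78.48, BC^2=78.48, CA^2=288
Sorted: [78.48, 78.48, 288]
By sides: Isosceles, By angles: Obtuse

Isosceles, Obtuse


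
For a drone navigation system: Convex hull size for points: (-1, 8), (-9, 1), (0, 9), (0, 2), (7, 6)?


Convex hull vertices (CCW): (-9, 1), (0, 2), (7, 6), (0, 9)
Count = 4

4


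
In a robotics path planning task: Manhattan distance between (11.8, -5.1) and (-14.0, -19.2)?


|11.8-(-14)| + |(-5.1)-(-19.2)| = 25.8 + 14.1 = 39.9

39.9


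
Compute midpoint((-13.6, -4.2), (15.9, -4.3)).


M = (((-13.6)+15.9)/2, ((-4.2)+(-4.3))/2)
= (1.15, -4.25)

(1.15, -4.25)


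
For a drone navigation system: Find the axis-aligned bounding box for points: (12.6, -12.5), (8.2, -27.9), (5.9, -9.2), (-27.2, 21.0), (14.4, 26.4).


x range: [-27.2, 14.4]
y range: [-27.9, 26.4]
Bounding box: (-27.2,-27.9) to (14.4,26.4)

(-27.2,-27.9) to (14.4,26.4)


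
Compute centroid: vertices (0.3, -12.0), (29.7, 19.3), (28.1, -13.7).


Centroid = ((x_A+x_B+x_C)/3, (y_A+y_B+y_C)/3)
= ((0.3+29.7+28.1)/3, ((-12)+19.3+(-13.7))/3)
= (19.3667, -2.1333)

(19.3667, -2.1333)


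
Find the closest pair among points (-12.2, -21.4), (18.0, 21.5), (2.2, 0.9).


d(P0,P1) = 52.4638, d(P0,P2) = 26.5452, d(P1,P2) = 25.9615
Closest: P1 and P2

Closest pair: (18.0, 21.5) and (2.2, 0.9), distance = 25.9615


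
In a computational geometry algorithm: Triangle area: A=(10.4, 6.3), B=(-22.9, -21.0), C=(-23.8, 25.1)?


Area = |x_A(y_B-y_C) + x_B(y_C-y_A) + x_C(y_A-y_B)|/2
= |(-479.44) + (-430.52) + (-649.74)|/2
= 1559.7/2 = 779.85

779.85


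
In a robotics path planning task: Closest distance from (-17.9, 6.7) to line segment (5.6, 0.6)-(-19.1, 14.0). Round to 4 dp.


Project P onto AB: t = 0.8386 (clamped to [0,1])
Closest point on segment: (-15.1131, 11.8371)
Distance: 5.8443

5.8443


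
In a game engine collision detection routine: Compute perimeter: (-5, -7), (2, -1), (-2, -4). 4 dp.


Sides: (-5, -7)->(2, -1): sqrt(85) = 9.219544, (2, -1)->(-2, -4): sqrt(25) = 5, (-2, -4)->(-5, -7): sqrt(18) = 4.242641
Sum = 18.462185
Perimeter = 18.4622

18.4622


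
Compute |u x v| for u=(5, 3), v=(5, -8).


|u x v| = |5*(-8) - 3*5|
= |(-40) - 15| = 55

55


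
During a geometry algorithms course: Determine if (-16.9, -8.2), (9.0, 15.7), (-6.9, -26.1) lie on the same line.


Cross product: (9-(-16.9))*((-26.1)-(-8.2)) - (15.7-(-8.2))*((-6.9)-(-16.9))
= -702.61

No, not collinear


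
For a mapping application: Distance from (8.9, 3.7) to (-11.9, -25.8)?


dx=-20.8, dy=-29.5
d^2 = (-20.8)^2 + (-29.5)^2 = 1302.89
d = sqrt(1302.89) = 36.0956

36.0956


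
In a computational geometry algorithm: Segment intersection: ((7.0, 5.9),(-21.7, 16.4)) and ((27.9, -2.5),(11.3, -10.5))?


Cross products: d1=-306.64, d2=-710.54, d3=21.63, d4=425.53
d1*d2 < 0 and d3*d4 < 0? no

No, they don't intersect


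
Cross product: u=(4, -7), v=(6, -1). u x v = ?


u x v = u_x*v_y - u_y*v_x = 4*(-1) - (-7)*6
= (-4) - (-42) = 38

38


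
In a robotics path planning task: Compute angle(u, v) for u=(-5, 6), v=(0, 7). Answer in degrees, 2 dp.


u.v = 42, |u| = sqrt(61) = 7.8102, |v| = sqrt(49) = 7
cos(theta) = u.v/(|u||v|) = 42/sqrt(2989) = 0.768221
theta = acos(0.768221) = 39.81 degrees

39.81 degrees


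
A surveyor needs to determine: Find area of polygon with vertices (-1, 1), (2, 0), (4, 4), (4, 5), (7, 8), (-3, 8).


Shoelace sum: ((-1)*0 - 2*1) + (2*4 - 4*0) + (4*5 - 4*4) + (4*8 - 7*5) + (7*8 - (-3)*8) + ((-3)*1 - (-1)*8)
= 92
Area = |92|/2 = 46

46


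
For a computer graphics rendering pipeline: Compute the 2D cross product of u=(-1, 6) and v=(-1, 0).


u x v = u_x*v_y - u_y*v_x = (-1)*0 - 6*(-1)
= 0 - (-6) = 6

6


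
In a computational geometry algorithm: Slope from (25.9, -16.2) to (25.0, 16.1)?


slope = (y2-y1)/(x2-x1) = (16.1-(-16.2))/(25-25.9) = 32.3/(-0.9) = -35.8889

-35.8889


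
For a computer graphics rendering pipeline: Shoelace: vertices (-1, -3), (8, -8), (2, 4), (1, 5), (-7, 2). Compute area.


Shoelace sum: ((-1)*(-8) - 8*(-3)) + (8*4 - 2*(-8)) + (2*5 - 1*4) + (1*2 - (-7)*5) + ((-7)*(-3) - (-1)*2)
= 146
Area = |146|/2 = 73

73


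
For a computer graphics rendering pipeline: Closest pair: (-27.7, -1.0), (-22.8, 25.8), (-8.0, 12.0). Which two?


d(P0,P1) = 27.2443, d(P0,P2) = 23.6028, d(P1,P2) = 20.2356
Closest: P1 and P2

Closest pair: (-22.8, 25.8) and (-8.0, 12.0), distance = 20.2356


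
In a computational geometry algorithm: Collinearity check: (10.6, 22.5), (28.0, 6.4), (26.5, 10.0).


Cross product: (28-10.6)*(10-22.5) - (6.4-22.5)*(26.5-10.6)
= 38.49

No, not collinear


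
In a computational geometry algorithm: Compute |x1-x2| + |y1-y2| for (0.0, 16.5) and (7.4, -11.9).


|0-7.4| + |16.5-(-11.9)| = 7.4 + 28.4 = 35.8

35.8


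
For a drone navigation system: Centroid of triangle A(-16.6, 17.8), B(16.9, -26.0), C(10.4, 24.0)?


Centroid = ((x_A+x_B+x_C)/3, (y_A+y_B+y_C)/3)
= (((-16.6)+16.9+10.4)/3, (17.8+(-26)+24)/3)
= (3.5667, 5.2667)

(3.5667, 5.2667)


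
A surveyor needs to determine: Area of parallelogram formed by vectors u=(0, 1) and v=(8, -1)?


|u x v| = |0*(-1) - 1*8|
= |0 - 8| = 8

8


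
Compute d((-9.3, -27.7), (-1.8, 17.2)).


dx=7.5, dy=44.9
d^2 = 7.5^2 + 44.9^2 = 2072.26
d = sqrt(2072.26) = 45.5221

45.5221


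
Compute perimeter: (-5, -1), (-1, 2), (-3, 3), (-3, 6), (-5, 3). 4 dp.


Sides: (-5, -1)->(-1, 2): sqrt(25) = 5, (-1, 2)->(-3, 3): sqrt(5) = 2.236068, (-3, 3)->(-3, 6): sqrt(9) = 3, (-3, 6)->(-5, 3): sqrt(13) = 3.605551, (-5, 3)->(-5, -1): sqrt(16) = 4
Sum = 17.841619
Perimeter = 17.8416

17.8416


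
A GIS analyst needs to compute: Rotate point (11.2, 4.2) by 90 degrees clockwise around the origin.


90° CW: (x,y) -> (y, -x)
(11.2,4.2) -> (4.2, -11.2)

(4.2, -11.2)


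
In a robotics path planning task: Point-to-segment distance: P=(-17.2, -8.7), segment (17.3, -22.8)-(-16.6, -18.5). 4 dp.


Project P onto AB: t = 1 (clamped to [0,1])
Closest point on segment: (-16.6, -18.5)
Distance: 9.8184

9.8184


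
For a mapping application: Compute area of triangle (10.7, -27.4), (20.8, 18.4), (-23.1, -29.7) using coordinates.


Area = |x_A(y_B-y_C) + x_B(y_C-y_A) + x_C(y_A-y_B)|/2
= |514.67 + (-47.84) + 1057.98|/2
= 1524.81/2 = 762.405

762.405


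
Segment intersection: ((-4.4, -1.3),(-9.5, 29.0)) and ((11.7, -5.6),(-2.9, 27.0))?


Cross products: d1=462.08, d2=185.96, d3=-465.9, d4=-189.78
d1*d2 < 0 and d3*d4 < 0? no

No, they don't intersect


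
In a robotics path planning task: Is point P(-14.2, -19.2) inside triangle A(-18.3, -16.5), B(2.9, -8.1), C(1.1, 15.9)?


Cross products: AB x AP = -91.68, BC x BP = 430.38, CA x CP = 185.22
All same sign? no

No, outside


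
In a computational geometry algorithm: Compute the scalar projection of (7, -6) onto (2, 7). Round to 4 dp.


u.v = -28, |v| = sqrt(53) = 7.2801
Scalar projection = u.v / |v| = -28 / sqrt(53) = -3.8461

-3.8461


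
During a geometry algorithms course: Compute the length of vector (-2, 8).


|u| = sqrt((-2)^2 + 8^2) = sqrt(68) = 8.2462

8.2462


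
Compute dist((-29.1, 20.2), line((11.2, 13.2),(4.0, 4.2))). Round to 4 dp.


|cross product| = 413.1
|line direction| = sqrt(132.84) = 11.5256
Distance = 413.1/sqrt(132.84) = 35.8419

35.8419


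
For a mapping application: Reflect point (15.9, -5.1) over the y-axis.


Reflection over y-axis: (x,y) -> (-x,y)
(15.9, -5.1) -> (-15.9, -5.1)

(-15.9, -5.1)


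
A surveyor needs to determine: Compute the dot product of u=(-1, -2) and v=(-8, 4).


u . v = u_x*v_x + u_y*v_y = (-1)*(-8) + (-2)*4
= 8 + (-8) = 0

0


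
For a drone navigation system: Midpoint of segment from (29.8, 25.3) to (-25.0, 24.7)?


M = ((29.8+(-25))/2, (25.3+24.7)/2)
= (2.4, 25)

(2.4, 25)


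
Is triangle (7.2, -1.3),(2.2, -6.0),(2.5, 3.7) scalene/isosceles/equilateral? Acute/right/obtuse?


Side lengths squared: AB^2=47.09, BC^2=94.18, CA^2=47.09
Sorted: [47.09, 47.09, 94.18]
By sides: Isosceles, By angles: Right

Isosceles, Right


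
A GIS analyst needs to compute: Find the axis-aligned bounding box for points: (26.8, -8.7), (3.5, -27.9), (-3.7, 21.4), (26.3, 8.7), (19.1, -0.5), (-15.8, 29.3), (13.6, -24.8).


x range: [-15.8, 26.8]
y range: [-27.9, 29.3]
Bounding box: (-15.8,-27.9) to (26.8,29.3)

(-15.8,-27.9) to (26.8,29.3)


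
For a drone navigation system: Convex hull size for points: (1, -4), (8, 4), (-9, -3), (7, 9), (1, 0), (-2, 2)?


Convex hull vertices (CCW): (-9, -3), (1, -4), (8, 4), (7, 9)
Count = 4

4


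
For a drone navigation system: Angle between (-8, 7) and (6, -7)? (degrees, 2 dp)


u.v = -97, |u| = sqrt(113) = 10.6301, |v| = sqrt(85) = 9.2195
cos(theta) = u.v/(|u||v|) = -97/sqrt(9605) = -0.989744
theta = acos(-0.989744) = 171.79 degrees

171.79 degrees


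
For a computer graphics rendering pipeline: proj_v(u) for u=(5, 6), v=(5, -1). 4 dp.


u.v = 19, |v| = sqrt(26) = 5.099
Scalar projection = u.v / |v| = 19 / sqrt(26) = 3.7262

3.7262


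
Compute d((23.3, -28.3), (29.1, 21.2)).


dx=5.8, dy=49.5
d^2 = 5.8^2 + 49.5^2 = 2483.89
d = sqrt(2483.89) = 49.8386

49.8386


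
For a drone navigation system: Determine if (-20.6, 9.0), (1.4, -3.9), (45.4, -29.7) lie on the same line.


Cross product: (1.4-(-20.6))*((-29.7)-9) - ((-3.9)-9)*(45.4-(-20.6))
= 0

Yes, collinear


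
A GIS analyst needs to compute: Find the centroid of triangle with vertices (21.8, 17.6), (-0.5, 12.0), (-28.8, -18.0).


Centroid = ((x_A+x_B+x_C)/3, (y_A+y_B+y_C)/3)
= ((21.8+(-0.5)+(-28.8))/3, (17.6+12+(-18))/3)
= (-2.5, 3.8667)

(-2.5, 3.8667)


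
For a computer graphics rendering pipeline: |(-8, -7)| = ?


|u| = sqrt((-8)^2 + (-7)^2) = sqrt(113) = 10.6301

10.6301


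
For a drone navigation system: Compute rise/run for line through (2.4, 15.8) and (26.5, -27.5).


slope = (y2-y1)/(x2-x1) = ((-27.5)-15.8)/(26.5-2.4) = (-43.3)/24.1 = -1.7967

-1.7967


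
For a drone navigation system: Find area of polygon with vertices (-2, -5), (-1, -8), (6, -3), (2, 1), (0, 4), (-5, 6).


Shoelace sum: ((-2)*(-8) - (-1)*(-5)) + ((-1)*(-3) - 6*(-8)) + (6*1 - 2*(-3)) + (2*4 - 0*1) + (0*6 - (-5)*4) + ((-5)*(-5) - (-2)*6)
= 139
Area = |139|/2 = 69.5

69.5


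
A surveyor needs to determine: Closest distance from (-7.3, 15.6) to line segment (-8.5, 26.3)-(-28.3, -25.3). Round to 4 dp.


Project P onto AB: t = 0.173 (clamped to [0,1])
Closest point on segment: (-11.9248, 17.3746)
Distance: 4.9536

4.9536


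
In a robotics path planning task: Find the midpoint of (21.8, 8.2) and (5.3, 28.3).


M = ((21.8+5.3)/2, (8.2+28.3)/2)
= (13.55, 18.25)

(13.55, 18.25)


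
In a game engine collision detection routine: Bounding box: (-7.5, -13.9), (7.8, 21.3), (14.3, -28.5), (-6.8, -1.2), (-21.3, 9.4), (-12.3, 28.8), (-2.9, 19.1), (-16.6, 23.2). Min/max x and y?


x range: [-21.3, 14.3]
y range: [-28.5, 28.8]
Bounding box: (-21.3,-28.5) to (14.3,28.8)

(-21.3,-28.5) to (14.3,28.8)


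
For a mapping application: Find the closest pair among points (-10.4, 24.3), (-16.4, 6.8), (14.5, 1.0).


d(P0,P1) = 18.5, d(P0,P2) = 34.1013, d(P1,P2) = 31.4396
Closest: P0 and P1

Closest pair: (-10.4, 24.3) and (-16.4, 6.8), distance = 18.5


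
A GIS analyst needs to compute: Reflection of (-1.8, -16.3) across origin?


Reflection over origin: (x,y) -> (-x,-y)
(-1.8, -16.3) -> (1.8, 16.3)

(1.8, 16.3)


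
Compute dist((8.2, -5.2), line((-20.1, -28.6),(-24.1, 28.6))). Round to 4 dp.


|cross product| = 1712.36
|line direction| = sqrt(3287.84) = 57.3397
Distance = 1712.36/sqrt(3287.84) = 29.8634

29.8634


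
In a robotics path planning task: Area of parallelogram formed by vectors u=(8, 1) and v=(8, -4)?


|u x v| = |8*(-4) - 1*8|
= |(-32) - 8| = 40

40


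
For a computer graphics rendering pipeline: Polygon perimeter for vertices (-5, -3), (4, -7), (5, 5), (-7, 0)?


Sides: (-5, -3)->(4, -7): sqrt(97) = 9.848858, (4, -7)->(5, 5): sqrt(145) = 12.041595, (5, 5)->(-7, 0): sqrt(169) = 13, (-7, 0)->(-5, -3): sqrt(13) = 3.605551
Sum = 38.496004
Perimeter = 38.496

38.496


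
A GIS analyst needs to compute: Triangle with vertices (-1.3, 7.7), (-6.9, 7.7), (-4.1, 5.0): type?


Side lengths squared: AB^2=31.36, BC^2=15.13, CA^2=15.13
Sorted: [15.13, 15.13, 31.36]
By sides: Isosceles, By angles: Obtuse

Isosceles, Obtuse


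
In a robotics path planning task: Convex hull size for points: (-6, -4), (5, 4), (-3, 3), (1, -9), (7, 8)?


Convex hull vertices (CCW): (-6, -4), (1, -9), (7, 8), (-3, 3)
Count = 4

4


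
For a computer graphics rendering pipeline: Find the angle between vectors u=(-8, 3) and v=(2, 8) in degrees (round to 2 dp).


u.v = 8, |u| = sqrt(73) = 8.544, |v| = sqrt(68) = 8.2462
cos(theta) = u.v/(|u||v|) = 8/sqrt(4964) = 0.113547
theta = acos(0.113547) = 83.48 degrees

83.48 degrees


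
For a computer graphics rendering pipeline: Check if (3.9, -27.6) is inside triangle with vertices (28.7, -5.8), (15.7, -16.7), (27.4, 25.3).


Cross products: AB x AP = 13.08, BC x BP = 368.07, CA x CP = -799.62
All same sign? no

No, outside


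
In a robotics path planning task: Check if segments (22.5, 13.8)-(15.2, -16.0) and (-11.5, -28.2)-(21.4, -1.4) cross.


Cross products: d1=470.6, d2=-314.18, d3=-706.6, d4=78.18
d1*d2 < 0 and d3*d4 < 0? yes

Yes, they intersect


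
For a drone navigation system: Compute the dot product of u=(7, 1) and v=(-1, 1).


u . v = u_x*v_x + u_y*v_y = 7*(-1) + 1*1
= (-7) + 1 = -6

-6


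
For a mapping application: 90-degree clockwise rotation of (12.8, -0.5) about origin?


90° CW: (x,y) -> (y, -x)
(12.8,-0.5) -> (-0.5, -12.8)

(-0.5, -12.8)


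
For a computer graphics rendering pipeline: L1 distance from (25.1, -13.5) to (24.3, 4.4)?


|25.1-24.3| + |(-13.5)-4.4| = 0.8 + 17.9 = 18.7

18.7


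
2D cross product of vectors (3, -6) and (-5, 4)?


u x v = u_x*v_y - u_y*v_x = 3*4 - (-6)*(-5)
= 12 - 30 = -18

-18


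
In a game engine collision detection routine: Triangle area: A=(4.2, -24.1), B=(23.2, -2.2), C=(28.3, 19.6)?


Area = |x_A(y_B-y_C) + x_B(y_C-y_A) + x_C(y_A-y_B)|/2
= |(-91.56) + 1013.84 + (-619.77)|/2
= 302.51/2 = 151.255

151.255


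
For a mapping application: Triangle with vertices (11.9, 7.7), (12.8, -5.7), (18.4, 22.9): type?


Side lengths squared: AB^2=180.37, BC^2=849.32, CA^2=273.29
Sorted: [180.37, 273.29, 849.32]
By sides: Scalene, By angles: Obtuse

Scalene, Obtuse


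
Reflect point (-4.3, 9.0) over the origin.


Reflection over origin: (x,y) -> (-x,-y)
(-4.3, 9) -> (4.3, -9)

(4.3, -9)


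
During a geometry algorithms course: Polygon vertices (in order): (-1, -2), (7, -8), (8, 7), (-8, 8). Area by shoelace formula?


Shoelace sum: ((-1)*(-8) - 7*(-2)) + (7*7 - 8*(-8)) + (8*8 - (-8)*7) + ((-8)*(-2) - (-1)*8)
= 279
Area = |279|/2 = 139.5

139.5


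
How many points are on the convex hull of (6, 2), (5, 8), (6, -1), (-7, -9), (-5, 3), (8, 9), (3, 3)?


Convex hull vertices (CCW): (-7, -9), (6, -1), (8, 9), (5, 8), (-5, 3)
Count = 5

5


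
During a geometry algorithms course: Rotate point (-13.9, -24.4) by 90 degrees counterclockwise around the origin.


90° CCW: (x,y) -> (-y, x)
(-13.9,-24.4) -> (24.4, -13.9)

(24.4, -13.9)


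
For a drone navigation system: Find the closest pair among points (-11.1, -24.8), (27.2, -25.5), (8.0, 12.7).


d(P0,P1) = 38.3064, d(P0,P2) = 42.084, d(P1,P2) = 42.7537
Closest: P0 and P1

Closest pair: (-11.1, -24.8) and (27.2, -25.5), distance = 38.3064


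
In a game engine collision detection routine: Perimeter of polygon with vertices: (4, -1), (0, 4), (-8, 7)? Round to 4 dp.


Sides: (4, -1)->(0, 4): sqrt(41) = 6.403124, (0, 4)->(-8, 7): sqrt(73) = 8.544004, (-8, 7)->(4, -1): sqrt(208) = 14.422205
Sum = 29.369333
Perimeter = 29.3693

29.3693


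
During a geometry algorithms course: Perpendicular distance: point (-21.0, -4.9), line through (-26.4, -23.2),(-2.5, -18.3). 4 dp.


|cross product| = 410.91
|line direction| = sqrt(595.22) = 24.3971
Distance = 410.91/sqrt(595.22) = 16.8426

16.8426


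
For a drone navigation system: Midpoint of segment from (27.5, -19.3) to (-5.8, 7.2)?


M = ((27.5+(-5.8))/2, ((-19.3)+7.2)/2)
= (10.85, -6.05)

(10.85, -6.05)


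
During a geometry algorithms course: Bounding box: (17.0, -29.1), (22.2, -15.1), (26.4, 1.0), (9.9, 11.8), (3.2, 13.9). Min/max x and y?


x range: [3.2, 26.4]
y range: [-29.1, 13.9]
Bounding box: (3.2,-29.1) to (26.4,13.9)

(3.2,-29.1) to (26.4,13.9)


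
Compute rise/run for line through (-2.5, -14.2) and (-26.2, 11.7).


slope = (y2-y1)/(x2-x1) = (11.7-(-14.2))/((-26.2)-(-2.5)) = 25.9/(-23.7) = -1.0928

-1.0928


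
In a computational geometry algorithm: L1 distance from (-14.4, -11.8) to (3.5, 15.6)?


|(-14.4)-3.5| + |(-11.8)-15.6| = 17.9 + 27.4 = 45.3

45.3


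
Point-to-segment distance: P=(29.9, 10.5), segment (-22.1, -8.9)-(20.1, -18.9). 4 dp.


Project P onto AB: t = 1 (clamped to [0,1])
Closest point on segment: (20.1, -18.9)
Distance: 30.9903

30.9903


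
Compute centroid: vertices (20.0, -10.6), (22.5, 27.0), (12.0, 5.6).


Centroid = ((x_A+x_B+x_C)/3, (y_A+y_B+y_C)/3)
= ((20+22.5+12)/3, ((-10.6)+27+5.6)/3)
= (18.1667, 7.3333)

(18.1667, 7.3333)


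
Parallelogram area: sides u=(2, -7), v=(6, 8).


|u x v| = |2*8 - (-7)*6|
= |16 - (-42)| = 58

58


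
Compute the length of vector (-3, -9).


|u| = sqrt((-3)^2 + (-9)^2) = sqrt(90) = 9.4868

9.4868


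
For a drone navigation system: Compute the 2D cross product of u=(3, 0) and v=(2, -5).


u x v = u_x*v_y - u_y*v_x = 3*(-5) - 0*2
= (-15) - 0 = -15

-15
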